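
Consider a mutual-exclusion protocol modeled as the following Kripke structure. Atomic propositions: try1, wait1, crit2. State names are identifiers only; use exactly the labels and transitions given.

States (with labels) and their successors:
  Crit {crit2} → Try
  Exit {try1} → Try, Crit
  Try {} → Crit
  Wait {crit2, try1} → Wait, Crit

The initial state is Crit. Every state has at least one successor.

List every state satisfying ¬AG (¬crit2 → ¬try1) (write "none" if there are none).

States satisfying ¬crit2 → ¬try1: {Crit, Try, Wait}.
States satisfying AG (¬crit2 → ¬try1): {Crit, Try, Wait}.
States satisfying ¬AG (¬crit2 → ¬try1): {Exit}.

{Exit}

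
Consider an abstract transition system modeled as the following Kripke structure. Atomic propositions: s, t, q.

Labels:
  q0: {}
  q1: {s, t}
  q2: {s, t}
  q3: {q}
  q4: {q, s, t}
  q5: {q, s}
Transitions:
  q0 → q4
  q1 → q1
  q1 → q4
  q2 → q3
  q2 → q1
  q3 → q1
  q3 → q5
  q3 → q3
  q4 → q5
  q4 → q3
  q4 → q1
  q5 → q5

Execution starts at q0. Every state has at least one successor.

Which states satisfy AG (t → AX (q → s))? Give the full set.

States satisfying t → AX (q → s): {q0, q1, q3, q5}.
States satisfying AG (t → AX (q → s)): {q5}.

{q5}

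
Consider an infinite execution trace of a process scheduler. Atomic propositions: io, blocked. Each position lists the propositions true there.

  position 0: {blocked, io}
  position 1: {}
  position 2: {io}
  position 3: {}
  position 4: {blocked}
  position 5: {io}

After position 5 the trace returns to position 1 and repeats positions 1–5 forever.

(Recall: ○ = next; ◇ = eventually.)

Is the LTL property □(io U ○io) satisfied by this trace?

Does not hold

io U ○io must hold at every position from 0 onward. It fails at position 2, so □(io U ○io) is false.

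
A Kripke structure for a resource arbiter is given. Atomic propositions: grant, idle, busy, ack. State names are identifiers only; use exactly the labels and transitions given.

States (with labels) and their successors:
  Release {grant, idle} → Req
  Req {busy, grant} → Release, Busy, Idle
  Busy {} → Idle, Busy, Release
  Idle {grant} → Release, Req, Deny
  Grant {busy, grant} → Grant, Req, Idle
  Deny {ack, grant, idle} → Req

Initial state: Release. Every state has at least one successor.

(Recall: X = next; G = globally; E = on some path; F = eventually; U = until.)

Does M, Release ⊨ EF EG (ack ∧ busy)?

States satisfying EG (ack ∧ busy): ∅.
States satisfying EF EG (ack ∧ busy): ∅.
No suitable path/successor from Release witnesses the formula.
Release ∉ Sat(EF EG (ack ∧ busy)).

Does not hold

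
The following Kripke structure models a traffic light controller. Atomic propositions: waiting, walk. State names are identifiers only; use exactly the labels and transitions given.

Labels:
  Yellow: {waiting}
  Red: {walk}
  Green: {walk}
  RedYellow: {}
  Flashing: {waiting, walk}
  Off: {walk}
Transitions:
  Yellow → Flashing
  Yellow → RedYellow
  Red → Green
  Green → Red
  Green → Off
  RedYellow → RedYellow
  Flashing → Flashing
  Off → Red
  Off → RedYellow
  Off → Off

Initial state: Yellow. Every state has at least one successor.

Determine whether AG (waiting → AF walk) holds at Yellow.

Violated

States satisfying waiting → AF walk: {Red, Green, RedYellow, Flashing, Off}.
States satisfying AG (waiting → AF walk): {Red, Green, RedYellow, Flashing, Off}.
Yellow is reachable from Yellow and violates waiting → AF walk, so AG fails at Yellow.
Yellow ∉ Sat(AG (waiting → AF walk)).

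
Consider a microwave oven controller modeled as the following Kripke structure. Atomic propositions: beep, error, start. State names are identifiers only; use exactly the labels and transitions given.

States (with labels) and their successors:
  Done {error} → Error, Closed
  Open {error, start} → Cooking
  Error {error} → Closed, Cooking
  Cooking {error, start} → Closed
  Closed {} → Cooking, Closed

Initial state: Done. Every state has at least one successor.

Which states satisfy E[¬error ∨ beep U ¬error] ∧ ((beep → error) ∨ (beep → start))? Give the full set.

{Closed}

States satisfying ¬error ∨ beep: {Closed}.
States satisfying ¬error: {Closed}.
States satisfying E[¬error ∨ beep U ¬error]: {Closed}.
States satisfying beep → error: {Done, Open, Error, Cooking, Closed}.
States satisfying beep → start: {Done, Open, Error, Cooking, Closed}.
States satisfying (beep → error) ∨ (beep → start): {Done, Open, Error, Cooking, Closed}.
States satisfying E[¬error ∨ beep U ¬error] ∧ ((beep → error) ∨ (beep → start)): {Closed}.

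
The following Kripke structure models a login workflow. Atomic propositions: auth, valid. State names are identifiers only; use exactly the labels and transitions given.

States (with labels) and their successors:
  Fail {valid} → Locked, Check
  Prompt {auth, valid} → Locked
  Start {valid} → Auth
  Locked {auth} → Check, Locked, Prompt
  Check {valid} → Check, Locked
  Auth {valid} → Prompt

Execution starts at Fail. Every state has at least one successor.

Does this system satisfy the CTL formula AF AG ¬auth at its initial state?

States satisfying AG ¬auth: ∅.
States satisfying AF AG ¬auth: ∅.
There is a path from Fail along which AG ¬auth never holds.
Fail ∉ Sat(AF AG ¬auth).

Violated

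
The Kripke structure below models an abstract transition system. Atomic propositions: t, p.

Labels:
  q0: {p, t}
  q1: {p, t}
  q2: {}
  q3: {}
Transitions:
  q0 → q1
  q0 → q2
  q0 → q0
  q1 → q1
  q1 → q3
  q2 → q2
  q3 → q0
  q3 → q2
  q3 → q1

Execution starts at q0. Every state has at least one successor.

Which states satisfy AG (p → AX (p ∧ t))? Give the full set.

{q2}

States satisfying p → AX (p ∧ t): {q2, q3}.
States satisfying AG (p → AX (p ∧ t)): {q2}.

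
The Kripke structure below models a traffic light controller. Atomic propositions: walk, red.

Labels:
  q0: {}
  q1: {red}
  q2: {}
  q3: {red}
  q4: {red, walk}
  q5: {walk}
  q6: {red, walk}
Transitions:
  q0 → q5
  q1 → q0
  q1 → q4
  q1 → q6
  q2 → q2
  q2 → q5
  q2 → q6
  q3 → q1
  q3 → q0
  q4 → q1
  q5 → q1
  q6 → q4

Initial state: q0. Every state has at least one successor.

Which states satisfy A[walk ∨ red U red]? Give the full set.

{q1, q3, q4, q5, q6}

States satisfying walk ∨ red: {q1, q3, q4, q5, q6}.
States satisfying red: {q1, q3, q4, q6}.
States satisfying A[walk ∨ red U red]: {q1, q3, q4, q5, q6}.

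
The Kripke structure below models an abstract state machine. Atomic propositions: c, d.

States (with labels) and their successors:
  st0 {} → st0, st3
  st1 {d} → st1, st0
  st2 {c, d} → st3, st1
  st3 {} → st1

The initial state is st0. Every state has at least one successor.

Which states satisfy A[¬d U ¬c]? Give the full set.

States satisfying ¬d: {st0, st3}.
States satisfying ¬c: {st0, st1, st3}.
States satisfying A[¬d U ¬c]: {st0, st1, st3}.

{st0, st1, st3}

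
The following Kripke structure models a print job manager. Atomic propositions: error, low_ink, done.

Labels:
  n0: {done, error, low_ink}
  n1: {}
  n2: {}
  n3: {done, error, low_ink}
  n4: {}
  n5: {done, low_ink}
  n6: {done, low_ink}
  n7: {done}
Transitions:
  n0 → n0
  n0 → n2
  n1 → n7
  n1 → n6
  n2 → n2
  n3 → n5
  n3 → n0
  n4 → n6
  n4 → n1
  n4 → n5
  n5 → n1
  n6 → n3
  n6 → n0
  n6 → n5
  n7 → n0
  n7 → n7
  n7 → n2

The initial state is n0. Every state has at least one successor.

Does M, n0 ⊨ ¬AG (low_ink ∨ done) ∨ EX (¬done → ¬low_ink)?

States satisfying low_ink ∨ done: {n0, n3, n5, n6, n7}.
States satisfying AG (low_ink ∨ done): ∅.
States satisfying ¬AG (low_ink ∨ done): {n0, n1, n2, n3, n4, n5, n6, n7}.
States satisfying ¬done → ¬low_ink: {n0, n1, n2, n3, n4, n5, n6, n7}.
States satisfying EX (¬done → ¬low_ink): {n0, n1, n2, n3, n4, n5, n6, n7}.
States satisfying ¬AG (low_ink ∨ done) ∨ EX (¬done → ¬low_ink): {n0, n1, n2, n3, n4, n5, n6, n7}.
n0 ∈ Sat(¬AG (low_ink ∨ done) ∨ EX (¬done → ¬low_ink)).

Yes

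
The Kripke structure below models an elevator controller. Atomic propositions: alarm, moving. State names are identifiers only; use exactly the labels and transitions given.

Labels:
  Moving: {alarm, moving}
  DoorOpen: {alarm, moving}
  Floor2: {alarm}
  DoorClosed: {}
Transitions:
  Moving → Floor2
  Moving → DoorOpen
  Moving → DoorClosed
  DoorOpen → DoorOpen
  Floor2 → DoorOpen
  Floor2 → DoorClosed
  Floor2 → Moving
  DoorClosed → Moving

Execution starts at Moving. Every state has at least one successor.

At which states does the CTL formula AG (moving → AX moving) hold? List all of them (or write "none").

{DoorOpen}

States satisfying moving → AX moving: {DoorOpen, Floor2, DoorClosed}.
States satisfying AG (moving → AX moving): {DoorOpen}.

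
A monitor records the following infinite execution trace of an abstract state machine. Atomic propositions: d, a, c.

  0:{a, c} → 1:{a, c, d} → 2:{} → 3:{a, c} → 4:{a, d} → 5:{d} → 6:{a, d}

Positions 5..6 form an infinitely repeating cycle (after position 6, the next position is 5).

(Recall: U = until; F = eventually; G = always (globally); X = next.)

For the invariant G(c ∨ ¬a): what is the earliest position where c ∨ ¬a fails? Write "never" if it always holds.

Check c ∨ ¬a at each position in order: 0 ✓, 1 ✓, 2 ✓, 3 ✓.
At position 4 the labels are {a, d}, so c ∨ ¬a is false there. This is the first violation.

4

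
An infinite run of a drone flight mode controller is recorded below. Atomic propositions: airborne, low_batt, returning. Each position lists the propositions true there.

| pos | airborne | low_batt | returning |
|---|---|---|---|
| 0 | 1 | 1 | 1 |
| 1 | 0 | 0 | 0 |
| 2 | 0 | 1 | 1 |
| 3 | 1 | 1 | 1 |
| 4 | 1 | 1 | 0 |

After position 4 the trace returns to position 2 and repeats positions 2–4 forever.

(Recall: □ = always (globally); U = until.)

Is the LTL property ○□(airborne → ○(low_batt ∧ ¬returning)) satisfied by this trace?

The position after 0 is 1; □(airborne → ○(low_batt ∧ ¬returning)) is false there.

Does not hold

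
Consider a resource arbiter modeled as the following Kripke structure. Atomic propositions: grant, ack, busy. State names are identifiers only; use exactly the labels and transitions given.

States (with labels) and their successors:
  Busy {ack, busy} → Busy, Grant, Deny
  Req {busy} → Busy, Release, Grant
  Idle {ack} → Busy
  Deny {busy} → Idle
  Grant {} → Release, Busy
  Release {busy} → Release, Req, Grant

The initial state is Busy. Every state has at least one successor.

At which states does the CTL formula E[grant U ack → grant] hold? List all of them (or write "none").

{Req, Deny, Grant, Release}

States satisfying grant: ∅.
States satisfying ack → grant: {Req, Deny, Grant, Release}.
States satisfying E[grant U ack → grant]: {Req, Deny, Grant, Release}.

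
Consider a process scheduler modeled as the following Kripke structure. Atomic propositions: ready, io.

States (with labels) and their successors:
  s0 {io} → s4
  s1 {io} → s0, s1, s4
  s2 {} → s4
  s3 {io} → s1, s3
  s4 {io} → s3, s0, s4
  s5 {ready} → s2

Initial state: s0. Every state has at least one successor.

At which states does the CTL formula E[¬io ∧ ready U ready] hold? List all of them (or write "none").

{s5}

States satisfying ¬io ∧ ready: {s5}.
States satisfying ready: {s5}.
States satisfying E[¬io ∧ ready U ready]: {s5}.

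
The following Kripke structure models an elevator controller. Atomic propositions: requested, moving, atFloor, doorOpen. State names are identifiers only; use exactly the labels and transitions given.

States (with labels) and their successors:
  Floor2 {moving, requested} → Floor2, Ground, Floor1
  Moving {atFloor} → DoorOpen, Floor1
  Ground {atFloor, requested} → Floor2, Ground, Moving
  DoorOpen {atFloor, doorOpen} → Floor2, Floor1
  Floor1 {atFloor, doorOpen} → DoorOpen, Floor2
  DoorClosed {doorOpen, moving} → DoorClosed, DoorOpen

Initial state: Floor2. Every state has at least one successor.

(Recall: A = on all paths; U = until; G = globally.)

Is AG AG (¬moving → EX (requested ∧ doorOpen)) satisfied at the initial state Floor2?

States satisfying AG (¬moving → EX (requested ∧ doorOpen)): ∅.
States satisfying AG AG (¬moving → EX (requested ∧ doorOpen)): ∅.
DoorOpen is reachable from Floor2 and violates AG (¬moving → EX (requested ∧ doorOpen)), so AG fails at Floor2.
Floor2 ∉ Sat(AG AG (¬moving → EX (requested ∧ doorOpen))).

Does not hold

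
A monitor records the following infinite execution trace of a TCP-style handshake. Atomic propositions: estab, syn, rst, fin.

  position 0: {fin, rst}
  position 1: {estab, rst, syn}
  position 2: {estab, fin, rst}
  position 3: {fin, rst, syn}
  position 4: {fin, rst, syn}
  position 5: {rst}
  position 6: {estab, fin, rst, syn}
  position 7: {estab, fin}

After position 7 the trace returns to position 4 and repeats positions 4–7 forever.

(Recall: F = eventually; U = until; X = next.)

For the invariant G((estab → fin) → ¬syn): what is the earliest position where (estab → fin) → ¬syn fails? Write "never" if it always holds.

Check (estab → fin) → ¬syn at each position in order: 0 ✓, 1 ✓, 2 ✓.
At position 3 the labels are {fin, rst, syn}, so (estab → fin) → ¬syn is false there. This is the first violation.

3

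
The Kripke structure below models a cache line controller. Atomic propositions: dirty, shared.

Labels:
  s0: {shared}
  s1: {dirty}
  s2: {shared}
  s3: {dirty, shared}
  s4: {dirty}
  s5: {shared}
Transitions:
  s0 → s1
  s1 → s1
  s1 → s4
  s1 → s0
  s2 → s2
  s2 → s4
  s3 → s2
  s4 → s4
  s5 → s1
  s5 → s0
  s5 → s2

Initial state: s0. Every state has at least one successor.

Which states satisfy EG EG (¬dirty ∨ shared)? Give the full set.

States satisfying EG (¬dirty ∨ shared): {s2, s3, s5}.
States satisfying EG EG (¬dirty ∨ shared): {s2, s3, s5}.

{s2, s3, s5}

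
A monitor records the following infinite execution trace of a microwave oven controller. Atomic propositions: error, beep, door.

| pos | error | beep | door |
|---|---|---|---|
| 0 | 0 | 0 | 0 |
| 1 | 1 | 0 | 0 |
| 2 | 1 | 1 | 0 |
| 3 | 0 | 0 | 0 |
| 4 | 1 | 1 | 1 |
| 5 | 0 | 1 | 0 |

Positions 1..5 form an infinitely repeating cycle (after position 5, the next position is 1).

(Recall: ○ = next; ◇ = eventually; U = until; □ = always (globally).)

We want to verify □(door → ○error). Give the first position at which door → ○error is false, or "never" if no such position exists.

Check door → ○error at each position in order: 0 ✓, 1 ✓, 2 ✓, 3 ✓.
At position 4 the labels are {beep, door, error} and the next position 5 has {beep}, so door → ○error is false there. This is the first violation.

4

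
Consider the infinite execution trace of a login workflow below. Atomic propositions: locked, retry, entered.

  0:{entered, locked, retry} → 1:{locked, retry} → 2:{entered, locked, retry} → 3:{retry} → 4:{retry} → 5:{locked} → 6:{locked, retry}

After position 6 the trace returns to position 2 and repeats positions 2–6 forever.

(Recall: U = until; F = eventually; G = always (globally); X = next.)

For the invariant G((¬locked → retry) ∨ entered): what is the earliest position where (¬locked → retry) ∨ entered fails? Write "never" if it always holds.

(¬locked → retry) ∨ entered holds at every position 0..6, and those are all the positions the trace ever visits, so the invariant G((¬locked → retry) ∨ entered) is never violated.

never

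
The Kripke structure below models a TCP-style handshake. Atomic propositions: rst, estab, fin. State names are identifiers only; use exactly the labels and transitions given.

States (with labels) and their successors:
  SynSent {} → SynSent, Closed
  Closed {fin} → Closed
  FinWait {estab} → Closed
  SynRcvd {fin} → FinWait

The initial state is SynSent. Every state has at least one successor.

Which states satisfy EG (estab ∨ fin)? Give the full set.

States satisfying estab ∨ fin: {Closed, FinWait, SynRcvd}.
States satisfying EG (estab ∨ fin): {Closed, FinWait, SynRcvd}.

{Closed, FinWait, SynRcvd}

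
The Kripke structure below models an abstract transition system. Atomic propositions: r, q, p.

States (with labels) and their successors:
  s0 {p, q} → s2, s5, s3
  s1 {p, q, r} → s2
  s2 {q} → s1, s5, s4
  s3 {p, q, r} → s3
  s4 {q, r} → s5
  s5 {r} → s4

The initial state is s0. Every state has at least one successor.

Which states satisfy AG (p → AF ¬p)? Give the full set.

States satisfying p → AF ¬p: {s1, s2, s4, s5}.
States satisfying AG (p → AF ¬p): {s1, s2, s4, s5}.

{s1, s2, s4, s5}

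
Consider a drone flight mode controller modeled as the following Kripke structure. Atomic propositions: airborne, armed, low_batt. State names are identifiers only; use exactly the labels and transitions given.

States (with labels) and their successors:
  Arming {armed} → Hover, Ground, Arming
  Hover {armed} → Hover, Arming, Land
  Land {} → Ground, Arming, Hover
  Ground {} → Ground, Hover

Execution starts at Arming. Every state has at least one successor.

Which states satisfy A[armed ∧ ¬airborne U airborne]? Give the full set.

none

States satisfying armed ∧ ¬airborne: {Arming, Hover}.
States satisfying airborne: ∅.
States satisfying A[armed ∧ ¬airborne U airborne]: ∅.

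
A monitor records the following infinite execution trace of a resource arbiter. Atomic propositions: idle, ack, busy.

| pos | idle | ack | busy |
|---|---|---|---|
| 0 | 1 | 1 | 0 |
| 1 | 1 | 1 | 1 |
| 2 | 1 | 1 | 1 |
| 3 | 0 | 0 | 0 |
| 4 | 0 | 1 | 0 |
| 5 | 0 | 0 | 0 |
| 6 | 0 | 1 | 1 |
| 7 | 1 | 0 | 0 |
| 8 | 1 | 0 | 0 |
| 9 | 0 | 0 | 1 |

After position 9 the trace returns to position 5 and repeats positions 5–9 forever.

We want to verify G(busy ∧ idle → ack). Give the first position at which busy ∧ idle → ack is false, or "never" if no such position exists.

never

busy ∧ idle → ack holds at every position 0..9, and those are all the positions the trace ever visits, so the invariant G(busy ∧ idle → ack) is never violated.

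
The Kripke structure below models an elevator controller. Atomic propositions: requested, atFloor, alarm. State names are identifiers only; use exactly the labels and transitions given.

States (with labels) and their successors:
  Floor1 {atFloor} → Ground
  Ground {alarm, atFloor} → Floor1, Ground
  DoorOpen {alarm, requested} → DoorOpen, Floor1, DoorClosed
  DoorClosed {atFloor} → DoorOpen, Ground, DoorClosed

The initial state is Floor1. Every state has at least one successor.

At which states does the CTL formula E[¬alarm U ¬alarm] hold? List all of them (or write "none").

{Floor1, DoorClosed}

States satisfying ¬alarm: {Floor1, DoorClosed}.
States satisfying E[¬alarm U ¬alarm]: {Floor1, DoorClosed}.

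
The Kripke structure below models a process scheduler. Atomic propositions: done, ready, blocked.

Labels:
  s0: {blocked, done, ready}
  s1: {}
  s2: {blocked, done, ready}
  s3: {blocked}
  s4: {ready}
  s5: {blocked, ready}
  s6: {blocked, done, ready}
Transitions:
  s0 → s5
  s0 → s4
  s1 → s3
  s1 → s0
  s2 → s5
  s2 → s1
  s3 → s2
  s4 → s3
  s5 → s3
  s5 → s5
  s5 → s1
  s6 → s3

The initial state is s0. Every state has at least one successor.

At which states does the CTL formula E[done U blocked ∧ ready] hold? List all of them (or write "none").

{s0, s2, s5, s6}

States satisfying done: {s0, s2, s6}.
States satisfying blocked ∧ ready: {s0, s2, s5, s6}.
States satisfying E[done U blocked ∧ ready]: {s0, s2, s5, s6}.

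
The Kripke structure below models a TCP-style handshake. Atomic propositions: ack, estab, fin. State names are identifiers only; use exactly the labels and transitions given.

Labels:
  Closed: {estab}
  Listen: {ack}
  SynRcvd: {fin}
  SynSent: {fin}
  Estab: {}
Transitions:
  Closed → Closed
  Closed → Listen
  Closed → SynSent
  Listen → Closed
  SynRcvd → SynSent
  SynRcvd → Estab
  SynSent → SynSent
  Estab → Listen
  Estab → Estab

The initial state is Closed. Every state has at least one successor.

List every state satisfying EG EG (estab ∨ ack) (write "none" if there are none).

States satisfying EG (estab ∨ ack): {Closed, Listen}.
States satisfying EG EG (estab ∨ ack): {Closed, Listen}.

{Closed, Listen}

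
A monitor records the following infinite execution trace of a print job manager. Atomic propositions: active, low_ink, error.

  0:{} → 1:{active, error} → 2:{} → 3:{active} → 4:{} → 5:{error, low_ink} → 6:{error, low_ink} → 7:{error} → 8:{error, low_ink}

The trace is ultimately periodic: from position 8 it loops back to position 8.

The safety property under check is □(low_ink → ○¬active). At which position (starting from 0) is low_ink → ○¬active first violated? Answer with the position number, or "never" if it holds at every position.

low_ink → ○¬active holds at every position 0..8, and those are all the positions the trace ever visits, so the invariant □(low_ink → ○¬active) is never violated.

never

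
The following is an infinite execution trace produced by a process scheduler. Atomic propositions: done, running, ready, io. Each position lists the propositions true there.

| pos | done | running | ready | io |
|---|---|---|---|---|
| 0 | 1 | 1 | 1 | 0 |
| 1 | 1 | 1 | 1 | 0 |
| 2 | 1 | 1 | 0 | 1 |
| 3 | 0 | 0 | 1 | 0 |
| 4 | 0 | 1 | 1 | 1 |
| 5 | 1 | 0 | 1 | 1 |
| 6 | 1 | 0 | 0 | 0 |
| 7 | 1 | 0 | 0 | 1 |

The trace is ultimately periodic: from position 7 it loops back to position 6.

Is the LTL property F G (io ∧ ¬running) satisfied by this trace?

G (io ∧ ¬running) is false at every position 0..7, so it never becomes true and F G (io ∧ ¬running) fails.

No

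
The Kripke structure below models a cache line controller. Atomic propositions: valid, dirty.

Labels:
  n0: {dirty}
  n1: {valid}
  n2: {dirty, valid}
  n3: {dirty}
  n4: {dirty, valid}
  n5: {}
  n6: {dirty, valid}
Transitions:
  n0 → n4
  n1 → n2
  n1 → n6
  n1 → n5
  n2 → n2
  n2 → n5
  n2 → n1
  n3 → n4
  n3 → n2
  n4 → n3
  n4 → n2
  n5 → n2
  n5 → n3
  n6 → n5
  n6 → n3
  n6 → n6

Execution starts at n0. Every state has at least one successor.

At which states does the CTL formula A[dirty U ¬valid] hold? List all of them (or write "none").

{n0, n3, n5}

States satisfying dirty: {n0, n2, n3, n4, n6}.
States satisfying ¬valid: {n0, n3, n5}.
States satisfying A[dirty U ¬valid]: {n0, n3, n5}.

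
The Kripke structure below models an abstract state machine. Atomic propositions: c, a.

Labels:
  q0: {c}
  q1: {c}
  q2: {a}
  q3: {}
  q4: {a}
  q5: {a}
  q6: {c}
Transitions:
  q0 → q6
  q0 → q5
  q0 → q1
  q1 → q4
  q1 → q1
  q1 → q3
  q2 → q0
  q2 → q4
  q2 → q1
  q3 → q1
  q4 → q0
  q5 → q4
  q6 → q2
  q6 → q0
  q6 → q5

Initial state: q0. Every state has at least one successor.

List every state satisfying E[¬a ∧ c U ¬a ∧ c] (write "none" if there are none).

States satisfying ¬a ∧ c: {q0, q1, q6}.
States satisfying E[¬a ∧ c U ¬a ∧ c]: {q0, q1, q6}.

{q0, q1, q6}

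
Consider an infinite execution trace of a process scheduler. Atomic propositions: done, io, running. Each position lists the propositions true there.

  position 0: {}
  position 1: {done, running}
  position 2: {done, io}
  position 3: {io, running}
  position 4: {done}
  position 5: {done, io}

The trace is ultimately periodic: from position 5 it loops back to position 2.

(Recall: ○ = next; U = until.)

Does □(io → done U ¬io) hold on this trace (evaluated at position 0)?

Does not hold

io → done U ¬io must hold at every position from 0 onward. It fails at position 2, so □(io → done U ¬io) is false.
Positions where io holds: 2, 3, 5.
Check done U ¬io at each: 2→fails, 3→fails, 5→fails.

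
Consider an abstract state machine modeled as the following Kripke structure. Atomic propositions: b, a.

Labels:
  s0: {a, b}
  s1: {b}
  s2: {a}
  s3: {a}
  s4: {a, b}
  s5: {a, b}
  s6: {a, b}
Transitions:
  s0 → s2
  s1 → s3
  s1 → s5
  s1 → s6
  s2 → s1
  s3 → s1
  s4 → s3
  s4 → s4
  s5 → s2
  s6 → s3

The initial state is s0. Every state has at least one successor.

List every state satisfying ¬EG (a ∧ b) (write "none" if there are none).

States satisfying a ∧ b: {s0, s4, s5, s6}.
States satisfying EG (a ∧ b): {s4}.
States satisfying ¬EG (a ∧ b): {s0, s1, s2, s3, s5, s6}.

{s0, s1, s2, s3, s5, s6}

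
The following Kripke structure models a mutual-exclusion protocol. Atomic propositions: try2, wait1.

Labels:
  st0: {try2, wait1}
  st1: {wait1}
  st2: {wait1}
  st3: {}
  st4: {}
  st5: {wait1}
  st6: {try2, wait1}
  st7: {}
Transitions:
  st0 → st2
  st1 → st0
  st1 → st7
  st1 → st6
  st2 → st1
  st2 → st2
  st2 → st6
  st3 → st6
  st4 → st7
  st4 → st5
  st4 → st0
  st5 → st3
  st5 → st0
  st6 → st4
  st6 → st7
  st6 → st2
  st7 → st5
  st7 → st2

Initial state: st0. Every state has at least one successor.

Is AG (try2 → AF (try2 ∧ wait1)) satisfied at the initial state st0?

Yes

States satisfying try2 → AF (try2 ∧ wait1): {st0, st1, st2, st3, st4, st5, st6, st7}.
States satisfying AG (try2 → AF (try2 ∧ wait1)): {st0, st1, st2, st3, st4, st5, st6, st7}.
Every state reachable from st0 satisfies try2 → AF (try2 ∧ wait1).
st0 ∈ Sat(AG (try2 → AF (try2 ∧ wait1))).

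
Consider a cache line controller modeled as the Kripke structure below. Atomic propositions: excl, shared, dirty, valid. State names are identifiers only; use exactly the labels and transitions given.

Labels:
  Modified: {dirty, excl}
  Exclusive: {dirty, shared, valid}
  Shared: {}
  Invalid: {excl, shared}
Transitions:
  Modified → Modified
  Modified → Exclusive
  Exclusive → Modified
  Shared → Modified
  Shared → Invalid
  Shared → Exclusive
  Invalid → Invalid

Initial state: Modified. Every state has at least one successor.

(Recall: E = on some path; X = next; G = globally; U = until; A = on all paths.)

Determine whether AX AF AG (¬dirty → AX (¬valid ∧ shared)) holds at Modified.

Holds

States satisfying AF AG (¬dirty → AX (¬valid ∧ shared)): {Modified, Exclusive, Shared, Invalid}.
States satisfying AX AF AG (¬dirty → AX (¬valid ∧ shared)): {Modified, Exclusive, Shared, Invalid}.
Modified ∈ Sat(AX AF AG (¬dirty → AX (¬valid ∧ shared))).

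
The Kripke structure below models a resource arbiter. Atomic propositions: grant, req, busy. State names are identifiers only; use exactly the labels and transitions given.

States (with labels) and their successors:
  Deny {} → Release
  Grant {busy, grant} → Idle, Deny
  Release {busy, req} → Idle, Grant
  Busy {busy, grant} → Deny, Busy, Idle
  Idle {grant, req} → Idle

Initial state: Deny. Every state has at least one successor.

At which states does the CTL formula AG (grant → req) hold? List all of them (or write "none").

{Idle}

States satisfying grant → req: {Deny, Release, Idle}.
States satisfying AG (grant → req): {Idle}.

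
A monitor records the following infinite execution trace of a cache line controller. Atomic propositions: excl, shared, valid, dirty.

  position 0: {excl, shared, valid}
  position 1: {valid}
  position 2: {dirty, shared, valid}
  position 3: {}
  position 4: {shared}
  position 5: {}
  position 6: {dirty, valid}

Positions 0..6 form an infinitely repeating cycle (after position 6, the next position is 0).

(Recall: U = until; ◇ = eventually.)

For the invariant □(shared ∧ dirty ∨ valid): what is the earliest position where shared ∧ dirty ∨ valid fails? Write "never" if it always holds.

3

Check shared ∧ dirty ∨ valid at each position in order: 0 ✓, 1 ✓, 2 ✓.
At position 3 the labels are {}, so shared ∧ dirty ∨ valid is false there. This is the first violation.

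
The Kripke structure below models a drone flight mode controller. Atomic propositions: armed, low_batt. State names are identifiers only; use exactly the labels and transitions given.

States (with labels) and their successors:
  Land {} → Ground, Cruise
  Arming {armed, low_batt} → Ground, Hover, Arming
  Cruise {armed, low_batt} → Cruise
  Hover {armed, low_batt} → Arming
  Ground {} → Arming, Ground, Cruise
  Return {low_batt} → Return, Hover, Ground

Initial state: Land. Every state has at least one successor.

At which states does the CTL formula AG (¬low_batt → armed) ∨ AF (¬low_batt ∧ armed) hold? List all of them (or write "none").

{Cruise}

States satisfying ¬low_batt → armed: {Arming, Cruise, Hover, Return}.
States satisfying AG (¬low_batt → armed): {Cruise}.
States satisfying ¬low_batt ∧ armed: ∅.
States satisfying AF (¬low_batt ∧ armed): ∅.
States satisfying AG (¬low_batt → armed) ∨ AF (¬low_batt ∧ armed): {Cruise}.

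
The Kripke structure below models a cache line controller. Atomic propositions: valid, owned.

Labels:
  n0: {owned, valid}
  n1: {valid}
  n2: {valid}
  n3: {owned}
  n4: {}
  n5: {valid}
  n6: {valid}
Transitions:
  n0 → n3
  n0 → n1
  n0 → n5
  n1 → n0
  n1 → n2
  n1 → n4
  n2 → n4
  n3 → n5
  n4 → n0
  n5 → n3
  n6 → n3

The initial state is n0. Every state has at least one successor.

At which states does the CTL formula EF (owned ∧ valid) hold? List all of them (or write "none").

{n0, n1, n2, n4}

States satisfying owned ∧ valid: {n0}.
States satisfying EF (owned ∧ valid): {n0, n1, n2, n4}.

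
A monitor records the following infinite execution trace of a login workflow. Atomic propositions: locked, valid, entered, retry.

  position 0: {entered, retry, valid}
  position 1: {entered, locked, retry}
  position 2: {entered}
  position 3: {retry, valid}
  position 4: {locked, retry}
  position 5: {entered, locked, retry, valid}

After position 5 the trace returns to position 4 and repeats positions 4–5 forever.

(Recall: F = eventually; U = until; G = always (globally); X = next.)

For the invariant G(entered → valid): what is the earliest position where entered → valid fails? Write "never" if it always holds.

Check entered → valid at each position in order: 0 ✓.
At position 1 the labels are {entered, locked, retry}, so entered → valid is false there. This is the first violation.

1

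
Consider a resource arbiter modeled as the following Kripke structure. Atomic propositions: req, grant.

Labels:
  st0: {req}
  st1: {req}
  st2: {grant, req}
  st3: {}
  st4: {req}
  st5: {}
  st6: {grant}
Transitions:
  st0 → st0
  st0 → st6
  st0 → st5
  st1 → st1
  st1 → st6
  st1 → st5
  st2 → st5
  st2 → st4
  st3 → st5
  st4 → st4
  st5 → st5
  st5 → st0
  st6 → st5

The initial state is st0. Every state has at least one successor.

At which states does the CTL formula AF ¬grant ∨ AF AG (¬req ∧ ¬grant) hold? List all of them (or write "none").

States satisfying ¬grant: {st0, st1, st3, st4, st5}.
States satisfying AF ¬grant: {st0, st1, st2, st3, st4, st5, st6}.
States satisfying AG (¬req ∧ ¬grant): ∅.
States satisfying AF AG (¬req ∧ ¬grant): ∅.
States satisfying AF ¬grant ∨ AF AG (¬req ∧ ¬grant): {st0, st1, st2, st3, st4, st5, st6}.

{st0, st1, st2, st3, st4, st5, st6}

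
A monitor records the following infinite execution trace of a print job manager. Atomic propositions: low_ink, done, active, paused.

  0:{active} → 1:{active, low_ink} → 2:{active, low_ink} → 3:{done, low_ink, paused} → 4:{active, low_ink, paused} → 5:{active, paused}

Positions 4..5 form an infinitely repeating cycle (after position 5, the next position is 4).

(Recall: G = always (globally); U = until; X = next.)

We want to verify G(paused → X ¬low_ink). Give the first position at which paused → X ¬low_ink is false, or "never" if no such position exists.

3

Check paused → X ¬low_ink at each position in order: 0 ✓, 1 ✓, 2 ✓.
At position 3 the labels are {done, low_ink, paused} and the next position 4 has {active, low_ink, paused}, so paused → X ¬low_ink is false there. This is the first violation.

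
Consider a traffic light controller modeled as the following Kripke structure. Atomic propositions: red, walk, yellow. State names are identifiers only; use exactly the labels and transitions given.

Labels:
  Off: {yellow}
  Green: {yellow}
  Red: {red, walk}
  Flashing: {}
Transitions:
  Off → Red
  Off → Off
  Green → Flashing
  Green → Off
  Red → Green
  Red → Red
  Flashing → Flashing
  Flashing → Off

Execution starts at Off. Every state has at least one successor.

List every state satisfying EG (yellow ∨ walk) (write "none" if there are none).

{Off, Green, Red}

States satisfying yellow ∨ walk: {Off, Green, Red}.
States satisfying EG (yellow ∨ walk): {Off, Green, Red}.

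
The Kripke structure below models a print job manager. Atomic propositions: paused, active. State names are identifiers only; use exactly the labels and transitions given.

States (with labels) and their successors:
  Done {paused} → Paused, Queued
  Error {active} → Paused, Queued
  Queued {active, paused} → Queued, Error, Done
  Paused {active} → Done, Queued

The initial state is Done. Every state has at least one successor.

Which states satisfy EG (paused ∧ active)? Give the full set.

States satisfying paused ∧ active: {Queued}.
States satisfying EG (paused ∧ active): {Queued}.

{Queued}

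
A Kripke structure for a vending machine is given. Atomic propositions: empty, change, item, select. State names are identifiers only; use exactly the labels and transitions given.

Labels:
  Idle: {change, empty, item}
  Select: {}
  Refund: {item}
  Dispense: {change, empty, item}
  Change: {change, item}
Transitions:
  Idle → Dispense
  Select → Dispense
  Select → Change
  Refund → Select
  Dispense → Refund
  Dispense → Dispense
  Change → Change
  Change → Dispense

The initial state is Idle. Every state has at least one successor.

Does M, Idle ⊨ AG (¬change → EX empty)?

Violated

States satisfying ¬change → EX empty: {Idle, Select, Dispense, Change}.
States satisfying AG (¬change → EX empty): ∅.
Refund is reachable from Idle and violates ¬change → EX empty, so AG fails at Idle.
Idle ∉ Sat(AG (¬change → EX empty)).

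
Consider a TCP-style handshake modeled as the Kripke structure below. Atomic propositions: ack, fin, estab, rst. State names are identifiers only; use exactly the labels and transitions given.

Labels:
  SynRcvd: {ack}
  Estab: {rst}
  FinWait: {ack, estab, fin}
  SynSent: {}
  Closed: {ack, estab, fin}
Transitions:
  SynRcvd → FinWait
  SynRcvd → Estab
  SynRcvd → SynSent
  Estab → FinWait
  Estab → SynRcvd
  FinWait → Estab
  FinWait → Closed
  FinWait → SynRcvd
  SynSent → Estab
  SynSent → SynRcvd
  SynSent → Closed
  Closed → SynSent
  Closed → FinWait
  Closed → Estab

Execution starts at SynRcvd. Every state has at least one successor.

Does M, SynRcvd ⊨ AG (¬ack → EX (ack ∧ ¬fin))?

States satisfying ¬ack → EX (ack ∧ ¬fin): {SynRcvd, Estab, FinWait, SynSent, Closed}.
States satisfying AG (¬ack → EX (ack ∧ ¬fin)): {SynRcvd, Estab, FinWait, SynSent, Closed}.
Every state reachable from SynRcvd satisfies ¬ack → EX (ack ∧ ¬fin).
SynRcvd ∈ Sat(AG (¬ack → EX (ack ∧ ¬fin))).

Holds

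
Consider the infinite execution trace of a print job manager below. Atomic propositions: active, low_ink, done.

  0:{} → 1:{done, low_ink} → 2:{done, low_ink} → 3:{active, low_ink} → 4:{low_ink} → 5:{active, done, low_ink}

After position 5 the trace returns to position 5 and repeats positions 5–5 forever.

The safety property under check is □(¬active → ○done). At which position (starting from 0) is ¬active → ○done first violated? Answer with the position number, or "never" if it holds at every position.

Check ¬active → ○done at each position in order: 0 ✓, 1 ✓.
At position 2 the labels are {done, low_ink} and the next position 3 has {active, low_ink}, so ¬active → ○done is false there. This is the first violation.

2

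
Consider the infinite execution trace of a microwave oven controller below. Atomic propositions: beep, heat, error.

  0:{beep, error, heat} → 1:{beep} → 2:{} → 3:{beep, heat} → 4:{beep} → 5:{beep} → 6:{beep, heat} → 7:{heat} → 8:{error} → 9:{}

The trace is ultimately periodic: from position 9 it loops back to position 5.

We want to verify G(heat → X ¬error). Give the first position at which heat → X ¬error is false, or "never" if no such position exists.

Check heat → X ¬error at each position in order: 0 ✓, 1 ✓, 2 ✓, 3 ✓, 4 ✓, 5 ✓, 6 ✓.
At position 7 the labels are {heat} and the next position 8 has {error}, so heat → X ¬error is false there. This is the first violation.

7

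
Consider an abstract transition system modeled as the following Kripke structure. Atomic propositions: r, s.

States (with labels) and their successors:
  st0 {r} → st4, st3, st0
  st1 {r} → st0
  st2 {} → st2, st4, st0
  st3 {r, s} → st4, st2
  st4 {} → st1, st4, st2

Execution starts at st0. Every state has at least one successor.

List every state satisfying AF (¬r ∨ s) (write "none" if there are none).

{st2, st3, st4}

States satisfying ¬r ∨ s: {st2, st3, st4}.
States satisfying AF (¬r ∨ s): {st2, st3, st4}.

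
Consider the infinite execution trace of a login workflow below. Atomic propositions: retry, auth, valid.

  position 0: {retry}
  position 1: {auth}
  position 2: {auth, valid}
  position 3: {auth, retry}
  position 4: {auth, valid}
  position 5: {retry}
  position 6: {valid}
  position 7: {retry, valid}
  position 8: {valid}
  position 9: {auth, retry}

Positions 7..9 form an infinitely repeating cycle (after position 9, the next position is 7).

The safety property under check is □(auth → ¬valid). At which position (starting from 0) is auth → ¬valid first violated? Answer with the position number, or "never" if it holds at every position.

Check auth → ¬valid at each position in order: 0 ✓, 1 ✓.
At position 2 the labels are {auth, valid}, so auth → ¬valid is false there. This is the first violation.

2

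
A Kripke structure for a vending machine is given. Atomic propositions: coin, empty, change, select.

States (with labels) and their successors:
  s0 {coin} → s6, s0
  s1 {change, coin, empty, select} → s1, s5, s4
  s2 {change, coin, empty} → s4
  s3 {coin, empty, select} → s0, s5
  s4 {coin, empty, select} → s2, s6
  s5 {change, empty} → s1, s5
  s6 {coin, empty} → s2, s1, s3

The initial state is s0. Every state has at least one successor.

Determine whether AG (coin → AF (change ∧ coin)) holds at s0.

States satisfying coin → AF (change ∧ coin): {s1, s2, s5}.
States satisfying AG (coin → AF (change ∧ coin)): ∅.
s0 is reachable from s0 and violates coin → AF (change ∧ coin), so AG fails at s0.
s0 ∉ Sat(AG (coin → AF (change ∧ coin))).

Does not hold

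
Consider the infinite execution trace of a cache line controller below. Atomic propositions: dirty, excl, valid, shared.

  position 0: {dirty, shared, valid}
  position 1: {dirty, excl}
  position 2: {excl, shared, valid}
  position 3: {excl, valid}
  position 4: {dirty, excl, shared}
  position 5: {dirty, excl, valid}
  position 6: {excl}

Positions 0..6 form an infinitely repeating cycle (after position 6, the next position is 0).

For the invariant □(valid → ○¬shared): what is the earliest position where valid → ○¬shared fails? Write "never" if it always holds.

Check valid → ○¬shared at each position in order: 0 ✓, 1 ✓, 2 ✓.
At position 3 the labels are {excl, valid} and the next position 4 has {dirty, excl, shared}, so valid → ○¬shared is false there. This is the first violation.

3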